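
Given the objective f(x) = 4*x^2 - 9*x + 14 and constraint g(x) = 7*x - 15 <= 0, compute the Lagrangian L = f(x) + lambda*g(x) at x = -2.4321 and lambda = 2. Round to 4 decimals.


Step 1: Evaluate f(x).
f(-2.4321) = 4*(-2.4321)^2 - 9*(-2.4321) + 14 = 59.5493
Step 2: Evaluate g(x).
g(-2.4321) = 7*-2.4321 - 15 = -32.0247
Step 3: Compute Lagrangian.
L = 59.5493 + 2*-32.0247 = -4.5001


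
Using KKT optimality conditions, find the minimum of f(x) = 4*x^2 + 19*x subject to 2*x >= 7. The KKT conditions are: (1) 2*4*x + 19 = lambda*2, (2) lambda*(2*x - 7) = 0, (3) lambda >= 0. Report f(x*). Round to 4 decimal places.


Step 1: Try lambda = 0 (constraint inactive).
x_unc = -19/(2*4) = -2.375
Check: 2*-2.375 = -4.75 < 7 -- violated!
Step 2: Constraint must be active: 2*x = 7
x* = 7/2 = 3.5
lambda = (2*4*3.5 + 19)/2 = 23.5
Step 3: Compute optimal value.
f(x*) = 4*3.5^2 + 19*3.5 = 115.5


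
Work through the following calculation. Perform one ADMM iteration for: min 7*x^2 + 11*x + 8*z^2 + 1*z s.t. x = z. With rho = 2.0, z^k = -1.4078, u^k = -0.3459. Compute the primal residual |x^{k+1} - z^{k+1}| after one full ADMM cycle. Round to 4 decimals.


ADMM iteration with rho = 2.0, z^k = -1.4078, u^k = -0.3459
Step 1: x-update.
Minimize 7*x^2 + 11*x + (2.0/2)*(x + 1.4078 - 0.3459)^2
FOC: (2*7 + 2.0)*x = -11 + 2.0*(-1.4078 + 0.3459)
x^{k+1} = -0.8202
Step 2: z-update.
Minimize 8*z^2 + 1*z + (2.0/2)*(-0.8202 - z - 0.3459)^2
FOC: (2*8 + 2.0)*z = -1 + 2.0*(-0.8202 - 0.3459)
z^{k+1} = -0.1851
Step 3: u-update.
u^{k+1} = -0.3459 - 0.8202 + 0.1851 = -0.981
Step 4: Primal residual = |-0.8202 + 0.1851| = 0.6351


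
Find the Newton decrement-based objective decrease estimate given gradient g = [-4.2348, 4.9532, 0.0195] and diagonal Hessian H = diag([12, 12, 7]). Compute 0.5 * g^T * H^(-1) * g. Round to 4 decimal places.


Step 1: H is diagonal, so H^(-1) * g = [-0.3529, 0.4128, 0.0028].
Step 2: g^T H^(-1) g = sum_i g_i^2 / H_ii
  = (-4.2348)^2/12 + (4.9532)^2/12 + (0.0195)^2/7
  = 1.4945 + 2.0445 + 0.0001 = 3.539
Step 3: Objective decrease = 0.5 * g^T H^(-1) g = 1.7695


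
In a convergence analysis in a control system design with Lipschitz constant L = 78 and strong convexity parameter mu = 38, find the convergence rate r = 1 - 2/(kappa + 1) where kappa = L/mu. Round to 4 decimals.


Step 1: Compute the condition number.
kappa = L/mu = 78/38 = 2.0526
Step 2: Compute the convergence rate.
r = 1 - 2/(kappa + 1) = 1 - 2*mu/(L + mu) = (L - mu)/(L + mu) = 40/116 = 0.3448


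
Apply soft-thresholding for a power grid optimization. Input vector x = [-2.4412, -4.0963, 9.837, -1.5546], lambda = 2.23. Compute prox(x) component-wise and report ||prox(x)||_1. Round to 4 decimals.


Soft-thresholding with lambda = 2.23:
prox(-2.4412) = sign(-2.4412)*max(|-2.4412| - 2.23, 0) = -0.2112
prox(-4.0963) = sign(-4.0963)*max(|-4.0963| - 2.23, 0) = -1.8663
prox(9.837) = sign(9.837)*max(|9.837| - 2.23, 0) = 7.607
prox(-1.5546) = sign(-1.5546)*max(|-1.5546| - 2.23, 0) = 0.0
prox(x) = [-0.2112, -1.8663, 7.607, 0.0]
||prox(x)||_1 = 0.2112 + 1.8663 + 7.607 + 0.0 = 9.6845


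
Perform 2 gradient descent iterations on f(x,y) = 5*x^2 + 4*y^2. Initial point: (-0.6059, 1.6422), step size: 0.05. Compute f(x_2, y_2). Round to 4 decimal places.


Gradient descent on f(x,y) = 5*x^2 + 4*y^2.
Starting point: (-0.6059, 1.6422), alpha = 0.05
Step 1: grad_x = 2*5*-0.6059 = -6.059, grad_y = 2*4*1.6422 = 13.1376
  x_1 = -0.6059 - 0.05*-6.059 = -0.303
  y_1 = 1.6422 - 0.05*13.1376 = 0.9853
Step 2: grad_x = 2*5*-0.303 = -3.0295, grad_y = 2*4*0.9853 = 7.8826
  x_2 = -0.303 - 0.05*-3.0295 = -0.1515
  y_2 = 0.9853 - 0.05*7.8826 = 0.5912
f(-0.1515, 0.5912) = 5*(-0.1515)^2 + 4*0.5912^2 = 1.5128


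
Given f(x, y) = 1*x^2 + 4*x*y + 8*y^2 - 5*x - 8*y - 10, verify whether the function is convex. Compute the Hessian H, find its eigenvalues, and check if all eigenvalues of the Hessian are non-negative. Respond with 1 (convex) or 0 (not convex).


The Hessian of f(x,y) = 1*x^2 + 4*x*y + 8*y^2 - 5*x - 8*y - 10 is:
H = [[2, 4], [4, 16]]
Trace = 2 + 16 = 18
Determinant = 2*16 - (4)^2 = 16
Discriminant = (18)^2 - 4*16 = 260.0
Eigenvalues: lambda_1 = 0.9377, lambda_2 = 17.0623
The function is convex.

1


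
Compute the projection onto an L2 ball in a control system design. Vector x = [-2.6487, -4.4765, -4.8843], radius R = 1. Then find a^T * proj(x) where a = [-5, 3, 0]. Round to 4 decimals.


Step 1: Compute ||x|| (intermediates to 6 decimals).
||x|| = sqrt((-2.6487)^2 + (-4.4765)^2 + (-4.8843)^2) = 7.135198
Step 2: Project.
Since ||x|| > R, scale = R/||x|| = 1/7.135198 = 0.14015, proj(x) = scale * x
proj(x) = [-0.371215, -0.627381, -0.684535]
Step 3: Dot product.
a^T * proj(x) = -5*(-0.371215) + 3*(-0.627381) + 0*(-0.684535) = -0.0261


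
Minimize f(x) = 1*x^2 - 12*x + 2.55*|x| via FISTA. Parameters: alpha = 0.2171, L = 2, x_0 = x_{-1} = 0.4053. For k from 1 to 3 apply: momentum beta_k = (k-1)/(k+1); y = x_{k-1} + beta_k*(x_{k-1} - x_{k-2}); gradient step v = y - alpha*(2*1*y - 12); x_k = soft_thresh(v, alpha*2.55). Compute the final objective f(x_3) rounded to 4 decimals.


FISTA on f(x) = 1*x^2 - 12*x + 2.55*|x|
L = 2, alpha = 0.2171
Iteration 1: beta = 0.0, y = 0.4053 + 0.0*(0.4053 - 0.4053) = 0.4053
  grad(y) = -11.1894, v = y - alpha*grad = 2.8345
  prox(v) = soft_thresh(2.8345, 0.5536) = 2.2809
Iteration 2: beta = 0.3333, y = 2.2809 + 0.3333*(2.2809 - 0.4053) = 2.9061
  grad(y) = -6.1878, v = y - alpha*grad = 4.2495
  prox(v) = soft_thresh(4.2495, 0.5536) = 3.6959
Iteration 3: beta = 0.5, y = 3.6959 + 0.5*(3.6959 - 2.2809) = 4.4034
  grad(y) = -3.1933, v = y - alpha*grad = 5.0966
  prox(v) = soft_thresh(5.0966, 0.5536) = 4.543
f(x_3) = 1*4.543^2 - 12*4.543 + 2.55*|4.543| = -22.2925


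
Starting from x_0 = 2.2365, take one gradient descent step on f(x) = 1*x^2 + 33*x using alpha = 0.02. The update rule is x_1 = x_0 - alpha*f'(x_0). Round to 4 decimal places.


We compute the gradient at x_0 and apply the update.
f'(x) = 2*x + 33
f'(2.2365) = 2*2.2365 + 33 = 37.473
x_1 = 2.2365 - 0.02*37.473 = 1.487


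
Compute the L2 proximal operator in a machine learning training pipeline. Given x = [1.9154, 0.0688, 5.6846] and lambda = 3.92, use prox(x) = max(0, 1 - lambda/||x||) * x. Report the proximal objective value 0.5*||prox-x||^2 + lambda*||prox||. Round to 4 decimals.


Step 1: Compute ||x||.
||x|| = 5.999
Step 2: Compute scaling factor.
scale = max(0, 1 - 3.92/5.999) = 0.3466
Step 3: prox(x) = [0.6638, 0.0238, 1.9701]
||prox(x)|| = 2.079
Step 4: Proximal objective.
0.5*||prox-x||^2 = 7.6832
lambda*||prox|| = 8.1497
Total = 15.8329


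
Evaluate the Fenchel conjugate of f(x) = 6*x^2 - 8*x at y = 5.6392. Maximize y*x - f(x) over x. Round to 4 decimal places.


f*(y) = sup_x {y*x - a*x^2 - b*x} = sup_x {(y-b)*x - a*x^2}
FOC: (y - b) - 2a*x = 0 => x* = (y - b)/(2a)
x* = (5.6392 + 8)/(2*6) = 1.1366
f*(5.6392) = (y-b)^2/(4a) = (5.6392 + 8)^2/(4*6)
= 186.0278/24 = 7.7512


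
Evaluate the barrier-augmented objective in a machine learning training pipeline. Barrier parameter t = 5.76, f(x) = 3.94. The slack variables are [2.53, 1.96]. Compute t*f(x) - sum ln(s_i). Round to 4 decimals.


Step 1: Compute log-barrier.
ln values: [0.9282, 0.6729]
phi = -(0.9282 + 0.6729) = -1.6012
Step 2: Compute augmented objective.
t*f(x) = 5.76*3.94 = 22.6944
Total = 22.6944 - 1.6012 = 21.0932


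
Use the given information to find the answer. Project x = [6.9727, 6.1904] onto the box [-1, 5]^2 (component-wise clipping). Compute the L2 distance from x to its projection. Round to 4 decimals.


Project each component onto [-1, 5].
clip(6.9727) = 5.0, clip(6.1904) = 5.0
Projection = [5.0, 5.0]
Squared diffs: [3.8915, 1.4171]
Distance = sqrt(5.3086) = 2.304


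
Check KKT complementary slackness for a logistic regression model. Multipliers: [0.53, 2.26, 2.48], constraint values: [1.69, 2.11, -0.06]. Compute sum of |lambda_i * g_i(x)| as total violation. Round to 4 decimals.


KKT complementary slackness check:
lambda_1 * g_1 = 0.53 * 1.69 = 0.8957
lambda_2 * g_2 = 2.26 * 2.11 = 4.7686
lambda_3 * g_3 = 2.48 * -0.06 = -0.1488
Total violation = 0.8957 + 4.7686 + 0.1488 = 5.8131


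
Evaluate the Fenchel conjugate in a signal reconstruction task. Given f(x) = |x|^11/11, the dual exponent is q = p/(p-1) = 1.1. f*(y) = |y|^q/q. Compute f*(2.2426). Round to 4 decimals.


The conjugate exponent q satisfies 1/p + 1/q = 1.
p = 11, so q = 11/(11 - 1) = 1.1
|y|^q = 2.2426^1.1 = 2.4312
f*(2.2426) = 2.4312 / 1.1 = 2.2102


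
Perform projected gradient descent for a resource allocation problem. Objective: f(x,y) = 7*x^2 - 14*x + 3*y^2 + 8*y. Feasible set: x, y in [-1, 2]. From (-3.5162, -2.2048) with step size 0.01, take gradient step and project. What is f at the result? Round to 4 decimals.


Step 1: Compute gradient at (-3.5162, -2.2048).
grad_x = 2*7*-3.5162 - 14 = -63.2268
grad_y = 2*3*-2.2048 + 8 = -5.2288
Step 2: Gradient step.
x_raw = -3.5162 - 0.01*-63.2268 = -2.8839
y_raw = -2.2048 - 0.01*-5.2288 = -2.1525
Step 3: Project onto [-1, 2].
x_proj = clip(-2.8839) = -1.0
y_proj = clip(-2.1525) = -1.0
Step 4: Evaluate f.
f(-1.0, -1.0) = 16.0


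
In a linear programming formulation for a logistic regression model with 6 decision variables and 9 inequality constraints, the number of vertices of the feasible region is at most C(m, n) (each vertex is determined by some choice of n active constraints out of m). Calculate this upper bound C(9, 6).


Each vertex corresponds to some choice of n active constraints out of m, so the number of vertices is at most C(m, n) = m! / (n!(m-n)!).
m = 9, n = 6
Numerator: 9 * 8 * 7 * 6 * 5 * 4
Denominator: 6! = 720
C(9, 6) = 84


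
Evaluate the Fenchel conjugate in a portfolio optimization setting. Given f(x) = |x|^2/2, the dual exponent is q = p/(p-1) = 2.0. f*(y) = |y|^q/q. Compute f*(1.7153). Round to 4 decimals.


The conjugate exponent q satisfies 1/p + 1/q = 1.
p = 2, so q = 2/(2 - 1) = 2.0
|y|^q = 1.7153^2.0 = 2.9423
f*(1.7153) = 2.9423 / 2.0 = 1.4711


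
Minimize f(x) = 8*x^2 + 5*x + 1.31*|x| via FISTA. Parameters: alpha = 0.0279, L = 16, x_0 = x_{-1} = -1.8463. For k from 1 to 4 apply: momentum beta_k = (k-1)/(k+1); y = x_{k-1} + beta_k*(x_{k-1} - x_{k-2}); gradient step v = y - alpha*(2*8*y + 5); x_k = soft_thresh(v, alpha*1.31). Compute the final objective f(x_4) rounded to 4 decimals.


FISTA on f(x) = 8*x^2 + 5*x + 1.31*|x|
L = 16, alpha = 0.0279
Iteration 1: beta = 0.0, y = -1.8463 + 0.0*(-1.8463 + 1.8463) = -1.8463
  grad(y) = -24.5408, v = y - alpha*grad = -1.1616
  prox(v) = soft_thresh(-1.1616, 0.0365) = -1.1251
Iteration 2: beta = 0.3333, y = -1.1251 + 0.3333*(-1.1251 + 1.8463) = -0.8847
  grad(y) = -9.1544, v = y - alpha*grad = -0.6292
  prox(v) = soft_thresh(-0.6292, 0.0365) = -0.5927
Iteration 3: beta = 0.5, y = -0.5927 + 0.5*(-0.5927 + 1.1251) = -0.3265
  grad(y) = -0.2241, v = y - alpha*grad = -0.3203
  prox(v) = soft_thresh(-0.3203, 0.0365) = -0.2837
Iteration 4: beta = 0.6, y = -0.2837 + 0.6*(-0.2837 + 0.5927) = -0.0983
  grad(y) = 3.427, v = y - alpha*grad = -0.1939
  prox(v) = soft_thresh(-0.1939, 0.0365) = -0.1574
f(x_4) = 8*(-0.1574)^2 + 5*(-0.1574) + 1.31*|-0.1574| = -0.3826


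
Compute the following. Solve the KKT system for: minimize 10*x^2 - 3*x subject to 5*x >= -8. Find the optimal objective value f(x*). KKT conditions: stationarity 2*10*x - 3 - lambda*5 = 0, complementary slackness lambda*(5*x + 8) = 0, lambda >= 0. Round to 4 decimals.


Step 1: Try lambda = 0 (constraint inactive).
Stationarity: 2*10*x - 3 = 0
x* = 3/(2*10) = 0.15
Check constraint: 5*0.15 = 0.75 >= -8 -- satisfied.
Step 2: Compute optimal value.
f(x*) = 10*0.15^2 - 3*0.15 = -0.225


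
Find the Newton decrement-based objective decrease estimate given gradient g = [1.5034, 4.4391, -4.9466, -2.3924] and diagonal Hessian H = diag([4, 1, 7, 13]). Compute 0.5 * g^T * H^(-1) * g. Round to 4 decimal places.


Step 1: H is diagonal, so H^(-1) * g = [0.3759, 4.4391, -0.7067, -0.184].
Step 2: g^T H^(-1) g = sum_i g_i^2 / H_ii
  = (1.5034)^2/4 + (4.4391)^2/1 + (-4.9466)^2/7 + (-2.3924)^2/13
  = 0.5651 + 19.7056 + 3.4956 + 0.4403 = 24.2065
Step 3: Objective decrease = 0.5 * g^T H^(-1) g = 12.1032


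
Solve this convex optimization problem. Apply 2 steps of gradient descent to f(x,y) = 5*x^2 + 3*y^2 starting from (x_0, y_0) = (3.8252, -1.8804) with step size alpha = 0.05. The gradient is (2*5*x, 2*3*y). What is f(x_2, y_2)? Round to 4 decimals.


Gradient descent on f(x,y) = 5*x^2 + 3*y^2.
Starting point: (3.8252, -1.8804), alpha = 0.05
Step 1: grad_x = 2*5*3.8252 = 38.252, grad_y = 2*3*-1.8804 = -11.2824
  x_1 = 3.8252 - 0.05*38.252 = 1.9126
  y_1 = -1.8804 - 0.05*-11.2824 = -1.3163
Step 2: grad_x = 2*5*1.9126 = 19.126, grad_y = 2*3*-1.3163 = -7.8977
  x_2 = 1.9126 - 0.05*19.126 = 0.9563
  y_2 = -1.3163 - 0.05*-7.8977 = -0.9214
f(0.9563, -0.9214) = 5*0.9563^2 + 3*(-0.9214)^2 = 7.1195


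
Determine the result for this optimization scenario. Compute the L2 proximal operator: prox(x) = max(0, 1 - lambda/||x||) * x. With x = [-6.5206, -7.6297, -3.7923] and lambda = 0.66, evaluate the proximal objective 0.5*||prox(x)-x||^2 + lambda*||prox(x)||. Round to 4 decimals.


Step 1: Compute ||x||.
||x|| = 10.729
Step 2: Compute scaling factor.
scale = max(0, 1 - 0.66/10.729) = 0.9385
Step 3: prox(x) = [-6.1195, -7.1604, -3.559]
||prox(x)|| = 10.069
Step 4: Proximal objective.
0.5*||prox-x||^2 = 0.2178
lambda*||prox|| = 6.6455
Total = 6.8634


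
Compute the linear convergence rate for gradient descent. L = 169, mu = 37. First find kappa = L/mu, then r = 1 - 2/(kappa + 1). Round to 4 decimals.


Step 1: Compute the condition number.
kappa = L/mu = 169/37 = 4.5676
Step 2: Compute the convergence rate.
r = 1 - 2/(kappa + 1) = 1 - 2*mu/(L + mu) = (L - mu)/(L + mu) = 132/206 = 0.6408


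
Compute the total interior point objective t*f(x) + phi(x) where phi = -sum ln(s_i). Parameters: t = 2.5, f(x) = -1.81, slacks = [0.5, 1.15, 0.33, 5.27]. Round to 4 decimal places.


Step 1: Compute log-barrier.
ln values: [-0.6931, 0.1398, -1.1087, 1.662]
phi = -(-0.6931 + 0.1398 - 1.1087 + 1.662) = 0.0
Step 2: Compute augmented objective.
t*f(x) = 2.5*-1.81 = -4.525
Total = -4.525 + 0.0 = -4.525


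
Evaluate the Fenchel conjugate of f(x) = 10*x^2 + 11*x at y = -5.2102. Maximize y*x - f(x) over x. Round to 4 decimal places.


f*(y) = sup_x {y*x - a*x^2 - b*x} = sup_x {(y-b)*x - a*x^2}
FOC: (y - b) - 2a*x = 0 => x* = (y - b)/(2a)
x* = (-5.2102 - 11)/(2*10) = -0.8105
f*(-5.2102) = (y-b)^2/(4a) = (-5.2102 - 11)^2/(4*10)
= 262.7706/40 = 6.5693


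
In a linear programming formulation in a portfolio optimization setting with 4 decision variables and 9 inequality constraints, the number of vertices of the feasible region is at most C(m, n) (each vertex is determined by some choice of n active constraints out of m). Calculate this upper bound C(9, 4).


Each vertex corresponds to some choice of n active constraints out of m, so the number of vertices is at most C(m, n) = m! / (n!(m-n)!).
m = 9, n = 4
Numerator: 9 * 8 * 7 * 6
Denominator: 4! = 24
C(9, 4) = 126


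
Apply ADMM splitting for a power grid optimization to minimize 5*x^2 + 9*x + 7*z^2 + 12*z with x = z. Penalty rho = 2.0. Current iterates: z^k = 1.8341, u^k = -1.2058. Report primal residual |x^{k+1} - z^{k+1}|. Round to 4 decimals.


ADMM iteration with rho = 2.0, z^k = 1.8341, u^k = -1.2058
Step 1: x-update.
Minimize 5*x^2 + 9*x + (2.0/2)*(x - 1.8341 - 1.2058)^2
FOC: (2*5 + 2.0)*x = -9 + 2.0*(1.8341 + 1.2058)
x^{k+1} = -0.2434
Step 2: z-update.
Minimize 7*z^2 + 12*z + (2.0/2)*(-0.2434 - z - 1.2058)^2
FOC: (2*7 + 2.0)*z = -12 + 2.0*(-0.2434 - 1.2058)
z^{k+1} = -0.9311
Step 3: u-update.
u^{k+1} = -1.2058 - 0.2434 + 0.9311 = -0.518
Step 4: Primal residual = |-0.2434 + 0.9311| = 0.6878


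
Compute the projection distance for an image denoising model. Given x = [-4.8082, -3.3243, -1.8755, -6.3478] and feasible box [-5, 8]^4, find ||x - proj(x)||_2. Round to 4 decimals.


Project each component onto [-5, 8].
clip(-4.8082) = -4.8082, clip(-3.3243) = -3.3243, clip(-1.8755) = -1.8755, clip(-6.3478) = -5.0
Projection = [-4.8082, -3.3243, -1.8755, -5.0]
Squared diffs: [0.0, 0.0, 0.0, 1.8166]
Distance = sqrt(1.8166) = 1.3478


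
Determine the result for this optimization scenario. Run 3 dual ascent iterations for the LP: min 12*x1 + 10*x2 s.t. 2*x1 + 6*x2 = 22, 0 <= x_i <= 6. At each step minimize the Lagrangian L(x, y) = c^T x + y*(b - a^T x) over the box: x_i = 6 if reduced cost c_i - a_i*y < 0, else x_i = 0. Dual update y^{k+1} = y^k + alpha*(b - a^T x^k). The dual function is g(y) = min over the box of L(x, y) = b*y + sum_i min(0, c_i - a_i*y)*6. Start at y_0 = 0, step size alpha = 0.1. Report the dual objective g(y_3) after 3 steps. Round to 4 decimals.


Dual ascent for LP: min 12*x1 + 10*x2, 2*x1 + 6*x2 = 22, 0 <= x_i <= 6
Step 1: y^k = 0.0, reduced costs: (12.0, 10.0)
  x^k = (0.0, 0.0), subgradient = b - a^T x = 22.0
  y^{k+1} = 0.0 + 0.1*22.0 = 2.2
Step 2: y^k = 2.2, reduced costs: (7.6, -3.2)
  x^k = (0.0, 6.0), subgradient = b - a^T x = -14.0
  y^{k+1} = 2.2 + 0.1*-14.0 = 0.8
Step 3: y^k = 0.8, reduced costs: (10.4, 5.2)
  x^k = (0.0, 0.0), subgradient = b - a^T x = 22.0
  y^{k+1} = 0.8 + 0.1*22.0 = 3.0
Dual objective at y_3 = 3.0: reduced costs (6.0, -8.0), box minimizer x = (0.0, 6.0)
g(y_3) = b*y + (c1 - a1*y)*x1 + (c2 - a2*y)*x2 = 22*3.0 + 6.0*0.0 + (-8.0)*6.0 = 66.0 + 0.0 - 48.0 = 18.0


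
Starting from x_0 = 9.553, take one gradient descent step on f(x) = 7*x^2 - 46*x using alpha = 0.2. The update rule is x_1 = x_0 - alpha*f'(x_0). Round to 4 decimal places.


We compute the gradient at x_0 and apply the update.
f'(x) = 14*x - 46
f'(9.553) = 14*9.553 - 46 = 87.742
x_1 = 9.553 - 0.2*87.742 = -7.9954


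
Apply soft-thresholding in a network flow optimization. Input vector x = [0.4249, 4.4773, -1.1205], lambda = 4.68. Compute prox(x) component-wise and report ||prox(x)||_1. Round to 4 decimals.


Soft-thresholding with lambda = 4.68:
prox(0.4249) = sign(0.4249)*max(|0.4249| - 4.68, 0) = 0.0
prox(4.4773) = sign(4.4773)*max(|4.4773| - 4.68, 0) = 0.0
prox(-1.1205) = sign(-1.1205)*max(|-1.1205| - 4.68, 0) = 0.0
prox(x) = [0.0, 0.0, 0.0]
||prox(x)||_1 = 0.0 + 0.0 + 0.0 = 0.0


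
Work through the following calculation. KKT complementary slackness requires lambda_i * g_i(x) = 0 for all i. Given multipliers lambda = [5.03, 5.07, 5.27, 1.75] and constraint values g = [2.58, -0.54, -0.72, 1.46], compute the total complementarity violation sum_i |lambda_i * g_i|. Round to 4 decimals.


KKT complementary slackness check:
lambda_1 * g_1 = 5.03 * 2.58 = 12.9774
lambda_2 * g_2 = 5.07 * -0.54 = -2.7378
lambda_3 * g_3 = 5.27 * -0.72 = -3.7944
lambda_4 * g_4 = 1.75 * 1.46 = 2.555
Total violation = 12.9774 + 2.7378 + 3.7944 + 2.555 = 22.0646


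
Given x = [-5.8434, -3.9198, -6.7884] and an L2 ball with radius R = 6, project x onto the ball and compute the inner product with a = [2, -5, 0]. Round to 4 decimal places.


Step 1: Compute ||x|| (intermediates to 6 decimals).
||x|| = sqrt((-5.8434)^2 + (-3.9198)^2 + (-6.7884)^2) = 9.777143
Step 2: Project.
Since ||x|| > R, scale = R/||x|| = 6/9.777143 = 0.613676, proj(x) = scale * x
proj(x) = [-3.585954, -2.405487, -4.165878]
Step 3: Dot product.
a^T * proj(x) = 2*(-3.585954) - 5*(-2.405487) + 0*(-4.165878) = 4.8555


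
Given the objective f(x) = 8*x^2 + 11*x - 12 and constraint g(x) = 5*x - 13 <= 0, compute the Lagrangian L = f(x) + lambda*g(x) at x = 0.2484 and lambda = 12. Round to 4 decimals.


Step 1: Evaluate f(x).
f(0.2484) = 8*0.2484^2 + 11*0.2484 - 12 = -8.774
Step 2: Evaluate g(x).
g(0.2484) = 5*0.2484 - 13 = -11.758
Step 3: Compute Lagrangian.
L = -8.774 + 12*-11.758 = -149.87


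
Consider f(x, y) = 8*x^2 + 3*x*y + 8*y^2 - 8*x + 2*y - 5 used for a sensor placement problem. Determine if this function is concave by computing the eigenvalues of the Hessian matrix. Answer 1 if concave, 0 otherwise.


The Hessian of f(x,y) = 8*x^2 + 3*x*y + 8*y^2 - 8*x + 2*y - 5 is:
H = [[16, 3], [3, 16]]
Trace = 16 + 16 = 32
Determinant = 16*16 - (3)^2 = 247
Discriminant = (32)^2 - 4*247 = 36.0
Eigenvalues: lambda_1 = 13.0, lambda_2 = 19.0
The function is not concave.

0


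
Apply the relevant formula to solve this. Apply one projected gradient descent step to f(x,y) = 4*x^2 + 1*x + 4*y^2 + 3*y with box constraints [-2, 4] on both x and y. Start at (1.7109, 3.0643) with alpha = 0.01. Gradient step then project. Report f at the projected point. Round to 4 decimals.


Step 1: Compute gradient at (1.7109, 3.0643).
grad_x = 2*4*1.7109 + 1 = 14.6872
grad_y = 2*4*3.0643 + 3 = 27.5144
Step 2: Gradient step.
x_raw = 1.7109 - 0.01*14.6872 = 1.564
y_raw = 3.0643 - 0.01*27.5144 = 2.7892
Step 3: Project onto [-2, 4].
x_proj = clip(1.564) = 1.564
y_proj = clip(2.7892) = 2.7892
Step 4: Evaluate f.
f(1.564, 2.7892) = 50.8338


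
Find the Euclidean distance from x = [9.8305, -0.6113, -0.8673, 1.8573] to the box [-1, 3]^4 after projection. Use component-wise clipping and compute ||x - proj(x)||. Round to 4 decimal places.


Project each component onto [-1, 3].
clip(9.8305) = 3.0, clip(-0.6113) = -0.6113, clip(-0.8673) = -0.8673, clip(1.8573) = 1.8573
Projection = [3.0, -0.6113, -0.8673, 1.8573]
Squared diffs: [46.6557, 0.0, 0.0, 0.0]
Distance = sqrt(46.6557) = 6.8305


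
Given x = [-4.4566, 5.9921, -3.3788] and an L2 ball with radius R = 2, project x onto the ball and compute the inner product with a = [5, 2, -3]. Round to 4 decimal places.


Step 1: Compute ||x|| (intermediates to 6 decimals).
||x|| = sqrt((-4.4566)^2 + 5.9921^2 + (-3.3788)^2) = 8.196514
Step 2: Project.
Since ||x|| > R, scale = R/||x|| = 2/8.196514 = 0.244006, proj(x) = scale * x
proj(x) = [-1.087437, 1.462108, -0.824447]
Step 3: Dot product.
a^T * proj(x) = 5*(-1.087437) + 2*1.462108 - 3*(-0.824447) = -0.0396


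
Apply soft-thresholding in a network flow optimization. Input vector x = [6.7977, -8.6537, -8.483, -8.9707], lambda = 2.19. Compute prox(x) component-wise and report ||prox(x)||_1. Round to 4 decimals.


Soft-thresholding with lambda = 2.19:
prox(6.7977) = sign(6.7977)*max(|6.7977| - 2.19, 0) = 4.6077
prox(-8.6537) = sign(-8.6537)*max(|-8.6537| - 2.19, 0) = -6.4637
prox(-8.483) = sign(-8.483)*max(|-8.483| - 2.19, 0) = -6.293
prox(-8.9707) = sign(-8.9707)*max(|-8.9707| - 2.19, 0) = -6.7807
prox(x) = [4.6077, -6.4637, -6.293, -6.7807]
||prox(x)||_1 = 4.6077 + 6.4637 + 6.293 + 6.7807 = 24.1451


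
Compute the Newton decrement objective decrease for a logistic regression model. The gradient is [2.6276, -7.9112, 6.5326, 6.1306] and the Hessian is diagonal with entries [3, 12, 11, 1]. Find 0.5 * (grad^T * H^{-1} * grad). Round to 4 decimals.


Step 1: H is diagonal, so H^(-1) * g = [0.8759, -0.6593, 0.5939, 6.1306].
Step 2: g^T H^(-1) g = sum_i g_i^2 / H_ii
  = (2.6276)^2/3 + (-7.9112)^2/12 + (6.5326)^2/11 + (6.1306)^2/1
  = 2.3014 + 5.2156 + 3.8795 + 37.5843 = 48.9808
Step 3: Objective decrease = 0.5 * g^T H^(-1) g = 24.4904


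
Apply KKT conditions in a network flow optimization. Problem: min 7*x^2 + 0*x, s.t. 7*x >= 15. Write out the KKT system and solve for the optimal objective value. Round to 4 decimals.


Step 1: Try lambda = 0 (constraint inactive).
x_unc = 0/(2*7) = 0.0
Check: 7*0.0 = 0.0 < 15 -- violated!
Step 2: Constraint must be active: 7*x = 15
x* = 15/7 = 2.1429 (rounded; the exact value 15/7 is used below)
lambda = (2*7*(15/7) + 0)/7 = 4.2857
Step 3: Compute optimal value.
f(x*) = 7*(15/7)^2 + 0*(15/7) = 32.1429


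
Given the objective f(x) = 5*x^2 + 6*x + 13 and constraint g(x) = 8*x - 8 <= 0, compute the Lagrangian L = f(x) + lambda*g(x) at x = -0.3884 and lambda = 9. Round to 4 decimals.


Step 1: Evaluate f(x).
f(-0.3884) = 5*(-0.3884)^2 + 6*(-0.3884) + 13 = 11.4239
Step 2: Evaluate g(x).
g(-0.3884) = 8*-0.3884 - 8 = -11.1072
Step 3: Compute Lagrangian.
L = 11.4239 + 9*-11.1072 = -88.5409


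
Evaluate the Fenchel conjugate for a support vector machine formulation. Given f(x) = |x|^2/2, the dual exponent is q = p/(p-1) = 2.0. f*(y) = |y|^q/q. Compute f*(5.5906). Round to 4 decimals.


The conjugate exponent q satisfies 1/p + 1/q = 1.
p = 2, so q = 2/(2 - 1) = 2.0
|y|^q = 5.5906^2.0 = 31.2548
f*(5.5906) = 31.2548 / 2.0 = 15.6274


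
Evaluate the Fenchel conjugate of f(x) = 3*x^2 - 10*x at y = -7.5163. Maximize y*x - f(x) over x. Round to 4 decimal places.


f*(y) = sup_x {y*x - a*x^2 - b*x} = sup_x {(y-b)*x - a*x^2}
FOC: (y - b) - 2a*x = 0 => x* = (y - b)/(2a)
x* = (-7.5163 + 10)/(2*3) = 0.414
f*(-7.5163) = (y-b)^2/(4a) = (-7.5163 + 10)^2/(4*3)
= 6.1688/12 = 0.5141


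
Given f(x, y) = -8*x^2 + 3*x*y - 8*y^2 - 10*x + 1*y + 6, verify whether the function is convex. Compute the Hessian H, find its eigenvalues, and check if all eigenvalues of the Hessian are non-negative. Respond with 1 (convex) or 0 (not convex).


The Hessian of f(x,y) = -8*x^2 + 3*x*y - 8*y^2 - 10*x + 1*y + 6 is:
H = [[-16, 3], [3, -16]]
Trace = -16 - 16 = -32
Determinant = -16*-16 - (3)^2 = 247
Discriminant = (-32)^2 - 4*247 = 36.0
Eigenvalues: lambda_1 = -19.0, lambda_2 = -13.0
The function is not convex.

0


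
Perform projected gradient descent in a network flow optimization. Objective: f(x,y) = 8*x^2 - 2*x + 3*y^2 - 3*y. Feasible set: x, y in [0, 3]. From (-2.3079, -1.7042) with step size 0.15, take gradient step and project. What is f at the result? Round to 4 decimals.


Step 1: Compute gradient at (-2.3079, -1.7042).
grad_x = 2*8*-2.3079 - 2 = -38.9264
grad_y = 2*3*-1.7042 - 3 = -13.2252
Step 2: Gradient step.
x_raw = -2.3079 - 0.15*-38.9264 = 3.5311
y_raw = -1.7042 - 0.15*-13.2252 = 0.2796
Step 3: Project onto [0, 3].
x_proj = clip(3.5311) = 3.0
y_proj = clip(0.2796) = 0.2796
Step 4: Evaluate f.
f(3.0, 0.2796) = 65.3958


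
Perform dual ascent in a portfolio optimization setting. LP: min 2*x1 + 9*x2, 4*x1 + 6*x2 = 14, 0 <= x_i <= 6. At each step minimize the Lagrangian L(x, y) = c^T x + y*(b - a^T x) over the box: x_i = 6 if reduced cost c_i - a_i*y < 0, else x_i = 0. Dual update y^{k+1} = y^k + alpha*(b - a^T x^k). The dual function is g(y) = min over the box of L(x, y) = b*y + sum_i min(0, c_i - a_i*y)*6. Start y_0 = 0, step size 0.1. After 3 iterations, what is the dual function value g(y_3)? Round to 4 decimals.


Dual ascent for LP: min 2*x1 + 9*x2, 4*x1 + 6*x2 = 14, 0 <= x_i <= 6
Step 1: y^k = 0.0, reduced costs: (2.0, 9.0)
  x^k = (0.0, 0.0), subgradient = b - a^T x = 14.0
  y^{k+1} = 0.0 + 0.1*14.0 = 1.4
Step 2: y^k = 1.4, reduced costs: (-3.6, 0.6)
  x^k = (6.0, 0.0), subgradient = b - a^T x = -10.0
  y^{k+1} = 1.4 + 0.1*-10.0 = 0.4
Step 3: y^k = 0.4, reduced costs: (0.4, 6.6)
  x^k = (0.0, 0.0), subgradient = b - a^T x = 14.0
  y^{k+1} = 0.4 + 0.1*14.0 = 1.8
Dual objective at y_3 = 1.8: reduced costs (-5.2, -1.8), box minimizer x = (6.0, 6.0)
g(y_3) = b*y + (c1 - a1*y)*x1 + (c2 - a2*y)*x2 = 14*1.8 + (-5.2)*6.0 + (-1.8)*6.0 = 25.2 - 31.2 - 10.8 = -16.8


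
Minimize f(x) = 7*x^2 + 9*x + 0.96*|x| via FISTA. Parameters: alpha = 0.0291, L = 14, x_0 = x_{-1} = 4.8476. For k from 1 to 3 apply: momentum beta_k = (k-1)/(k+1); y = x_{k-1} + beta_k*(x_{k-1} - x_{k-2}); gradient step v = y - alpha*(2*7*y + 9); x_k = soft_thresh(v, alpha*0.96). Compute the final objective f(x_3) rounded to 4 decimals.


FISTA on f(x) = 7*x^2 + 9*x + 0.96*|x|
L = 14, alpha = 0.0291
Iteration 1: beta = 0.0, y = 4.8476 + 0.0*(4.8476 - 4.8476) = 4.8476
  grad(y) = 76.8664, v = y - alpha*grad = 2.6108
  prox(v) = soft_thresh(2.6108, 0.0279) = 2.5829
Iteration 2: beta = 0.3333, y = 2.5829 + 0.3333*(2.5829 - 4.8476) = 1.8279
  grad(y) = 34.5911, v = y - alpha*grad = 0.8213
  prox(v) = soft_thresh(0.8213, 0.0279) = 0.7934
Iteration 3: beta = 0.5, y = 0.7934 + 0.5*(0.7934 - 2.5829) = -0.1013
  grad(y) = 7.5814, v = y - alpha*grad = -0.3219
  prox(v) = soft_thresh(-0.3219, 0.0279) = -0.294
f(x_3) = 7*(-0.294)^2 + 9*(-0.294) + 0.96*|-0.294| = -1.7588


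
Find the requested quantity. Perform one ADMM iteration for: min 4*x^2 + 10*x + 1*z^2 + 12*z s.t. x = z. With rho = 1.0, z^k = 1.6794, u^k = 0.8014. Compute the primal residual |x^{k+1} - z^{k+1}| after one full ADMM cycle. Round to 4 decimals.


ADMM iteration with rho = 1.0, z^k = 1.6794, u^k = 0.8014
Step 1: x-update.
Minimize 4*x^2 + 10*x + (1.0/2)*(x - 1.6794 + 0.8014)^2
FOC: (2*4 + 1.0)*x = -10 + 1.0*(1.6794 - 0.8014)
x^{k+1} = -1.0136
Step 2: z-update.
Minimize 1*z^2 + 12*z + (1.0/2)*(-1.0136 - z + 0.8014)^2
FOC: (2*1 + 1.0)*z = -12 + 1.0*(-1.0136 + 0.8014)
z^{k+1} = -4.0707
Step 3: u-update.
u^{k+1} = 0.8014 - 1.0136 + 4.0707 = 3.8586
Step 4: Primal residual = |-1.0136 + 4.0707| = 3.0572


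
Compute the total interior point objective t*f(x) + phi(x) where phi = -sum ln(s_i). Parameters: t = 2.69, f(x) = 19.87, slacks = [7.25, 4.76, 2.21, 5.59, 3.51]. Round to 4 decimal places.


Step 1: Compute log-barrier.
ln values: [1.981, 1.5602, 0.793, 1.721, 1.2556]
phi = -(1.981 + 1.5602 + 0.793 + 1.721 + 1.2556) = -7.3108
Step 2: Compute augmented objective.
t*f(x) = 2.69*19.87 = 53.4503
Total = 53.4503 - 7.3108 = 46.1395


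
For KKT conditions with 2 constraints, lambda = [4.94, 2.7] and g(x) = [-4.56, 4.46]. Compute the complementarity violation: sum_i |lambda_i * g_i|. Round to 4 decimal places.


KKT complementary slackness check:
lambda_1 * g_1 = 4.94 * -4.56 = -22.5264
lambda_2 * g_2 = 2.7 * 4.46 = 12.042
Total violation = 22.5264 + 12.042 = 34.5684


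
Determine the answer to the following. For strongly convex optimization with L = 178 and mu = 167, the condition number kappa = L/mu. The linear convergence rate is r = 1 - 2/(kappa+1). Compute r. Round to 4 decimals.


Step 1: Compute the condition number.
kappa = L/mu = 178/167 = 1.0659
Step 2: Compute the convergence rate.
r = 1 - 2/(kappa + 1) = 1 - 2*mu/(L + mu) = (L - mu)/(L + mu) = 11/345 = 0.0319


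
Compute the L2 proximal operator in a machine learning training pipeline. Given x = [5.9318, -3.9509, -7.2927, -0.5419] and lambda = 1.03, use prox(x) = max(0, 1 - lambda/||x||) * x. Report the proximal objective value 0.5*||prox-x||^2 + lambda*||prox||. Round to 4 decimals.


Step 1: Compute ||x||.
||x|| = 10.2114
Step 2: Compute scaling factor.
scale = max(0, 1 - 1.03/10.2114) = 0.8991
Step 3: prox(x) = [5.3335, -3.5524, -6.5571, -0.4872]
||prox(x)|| = 9.1814
Step 4: Proximal objective.
0.5*||prox-x||^2 = 0.5305
lambda*||prox|| = 9.4568
Total = 9.9873


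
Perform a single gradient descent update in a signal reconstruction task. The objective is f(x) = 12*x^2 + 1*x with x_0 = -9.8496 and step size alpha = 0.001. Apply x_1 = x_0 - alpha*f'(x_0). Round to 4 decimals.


We compute the gradient at x_0 and apply the update.
f'(x) = 24*x + 1
f'(-9.8496) = 24*-9.8496 + 1 = -235.3904
x_1 = -9.8496 - 0.001*-235.3904 = -9.6142


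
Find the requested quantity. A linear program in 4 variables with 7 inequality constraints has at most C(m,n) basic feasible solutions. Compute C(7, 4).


Each vertex corresponds to some choice of n active constraints out of m, so the number of vertices is at most C(m, n) = m! / (n!(m-n)!).
m = 7, n = 4
Numerator: 7 * 6 * 5 * 4
Denominator: 4! = 24
C(7, 4) = 35


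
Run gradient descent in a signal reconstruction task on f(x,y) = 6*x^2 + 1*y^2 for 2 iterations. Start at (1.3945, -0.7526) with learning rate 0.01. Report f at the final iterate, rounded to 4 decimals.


Gradient descent on f(x,y) = 6*x^2 + 1*y^2.
Starting point: (1.3945, -0.7526), alpha = 0.01
Step 1: grad_x = 2*6*1.3945 = 16.734, grad_y = 2*1*-0.7526 = -1.5052
  x_1 = 1.3945 - 0.01*16.734 = 1.2272
  y_1 = -0.7526 - 0.01*-1.5052 = -0.7375
Step 2: grad_x = 2*6*1.2272 = 14.7259, grad_y = 2*1*-0.7375 = -1.4751
  x_2 = 1.2272 - 0.01*14.7259 = 1.0799
  y_2 = -0.7375 - 0.01*-1.4751 = -0.7228
f(1.0799, -0.7228) = 6*1.0799^2 + 1*(-0.7228)^2 = 7.5195


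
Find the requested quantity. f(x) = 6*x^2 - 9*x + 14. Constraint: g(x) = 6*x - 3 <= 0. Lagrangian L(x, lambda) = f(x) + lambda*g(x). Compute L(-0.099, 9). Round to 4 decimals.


Step 1: Evaluate f(x).
f(-0.099) = 6*(-0.099)^2 - 9*(-0.099) + 14 = 14.9498
Step 2: Evaluate g(x).
g(-0.099) = 6*-0.099 - 3 = -3.594
Step 3: Compute Lagrangian.
L = 14.9498 + 9*-3.594 = -17.3962


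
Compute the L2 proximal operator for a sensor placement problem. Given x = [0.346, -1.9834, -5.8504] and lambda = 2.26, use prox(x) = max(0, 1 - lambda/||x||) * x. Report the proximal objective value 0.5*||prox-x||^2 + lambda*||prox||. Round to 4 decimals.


Step 1: Compute ||x||.
||x|| = 6.1871
Step 2: Compute scaling factor.
scale = max(0, 1 - 2.26/6.1871) = 0.6347
Step 3: prox(x) = [0.2196, -1.2589, -3.7134]
||prox(x)|| = 3.9271
Step 4: Proximal objective.
0.5*||prox-x||^2 = 2.5538
lambda*||prox|| = 8.8752
Total = 11.4291


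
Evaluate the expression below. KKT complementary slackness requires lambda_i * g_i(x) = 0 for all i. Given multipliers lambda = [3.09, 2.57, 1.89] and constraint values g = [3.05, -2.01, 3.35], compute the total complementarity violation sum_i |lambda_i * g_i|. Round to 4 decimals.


KKT complementary slackness check:
lambda_1 * g_1 = 3.09 * 3.05 = 9.4245
lambda_2 * g_2 = 2.57 * -2.01 = -5.1657
lambda_3 * g_3 = 1.89 * 3.35 = 6.3315
Total violation = 9.4245 + 5.1657 + 6.3315 = 20.9217


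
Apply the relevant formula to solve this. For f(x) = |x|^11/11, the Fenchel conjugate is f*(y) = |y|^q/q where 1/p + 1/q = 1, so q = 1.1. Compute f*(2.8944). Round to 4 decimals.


The conjugate exponent q satisfies 1/p + 1/q = 1.
p = 11, so q = 11/(11 - 1) = 1.1
|y|^q = 2.8944^1.1 = 3.219
f*(2.8944) = 3.219 / 1.1 = 2.9263


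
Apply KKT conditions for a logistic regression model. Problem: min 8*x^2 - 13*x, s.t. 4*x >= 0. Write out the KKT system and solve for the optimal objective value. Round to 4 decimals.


Step 1: Try lambda = 0 (constraint inactive).
Stationarity: 2*8*x - 13 = 0
x* = 13/(2*8) = 0.8125
Check constraint: 4*0.8125 = 3.25 >= 0 -- satisfied.
Step 2: Compute optimal value.
f(x*) = 8*0.8125^2 - 13*0.8125 = -5.2813


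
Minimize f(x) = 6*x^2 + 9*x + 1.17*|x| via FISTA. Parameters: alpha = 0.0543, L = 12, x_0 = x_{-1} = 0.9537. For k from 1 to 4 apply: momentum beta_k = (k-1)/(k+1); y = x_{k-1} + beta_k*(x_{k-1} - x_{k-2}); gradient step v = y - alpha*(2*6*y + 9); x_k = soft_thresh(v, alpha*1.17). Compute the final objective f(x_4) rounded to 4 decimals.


FISTA on f(x) = 6*x^2 + 9*x + 1.17*|x|
L = 12, alpha = 0.0543
Iteration 1: beta = 0.0, y = 0.9537 + 0.0*(0.9537 - 0.9537) = 0.9537
  grad(y) = 20.4444, v = y - alpha*grad = -0.1564
  prox(v) = soft_thresh(-0.1564, 0.0635) = -0.0929
Iteration 2: beta = 0.3333, y = -0.0929 + 0.3333*(-0.0929 - 0.9537) = -0.4418
  grad(y) = 3.6988, v = y - alpha*grad = -0.6426
  prox(v) = soft_thresh(-0.6426, 0.0635) = -0.5791
Iteration 3: beta = 0.5, y = -0.5791 + 0.5*(-0.5791 + 0.0929) = -0.8222
  grad(y) = -0.866, v = y - alpha*grad = -0.7751
  prox(v) = soft_thresh(-0.7751, 0.0635) = -0.7116
Iteration 4: beta = 0.6, y = -0.7116 + 0.6*(-0.7116 + 0.5791) = -0.7911
  grad(y) = -0.4936, v = y - alpha*grad = -0.7643
  prox(v) = soft_thresh(-0.7643, 0.0635) = -0.7008
f(x_4) = 6*(-0.7008)^2 + 9*(-0.7008) + 1.17*|-0.7008| = -2.5405


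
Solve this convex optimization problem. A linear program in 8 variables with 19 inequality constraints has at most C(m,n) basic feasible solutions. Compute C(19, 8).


Each vertex corresponds to some choice of n active constraints out of m, so the number of vertices is at most C(m, n) = m! / (n!(m-n)!).
m = 19, n = 8
Numerator: 19 * 18 * 17 * 16 * 15 * 14 * 13 * 12
Denominator: 8! = 40320
C(19, 8) = 75582


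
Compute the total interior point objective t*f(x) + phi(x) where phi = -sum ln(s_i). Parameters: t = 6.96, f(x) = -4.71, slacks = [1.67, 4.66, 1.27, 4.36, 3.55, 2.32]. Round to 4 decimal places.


Step 1: Compute log-barrier.
ln values: [0.5128, 1.539, 0.239, 1.4725, 1.2669, 0.8416]
phi = -(0.5128 + 1.539 + 0.239 + 1.4725 + 1.2669 + 0.8416) = -5.8718
Step 2: Compute augmented objective.
t*f(x) = 6.96*-4.71 = -32.7816
Total = -32.7816 - 5.8718 = -38.6534


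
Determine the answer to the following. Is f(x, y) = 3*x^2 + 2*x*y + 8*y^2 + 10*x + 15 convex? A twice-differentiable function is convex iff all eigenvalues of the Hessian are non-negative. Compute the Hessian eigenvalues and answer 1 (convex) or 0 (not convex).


The Hessian of f(x,y) = 3*x^2 + 2*x*y + 8*y^2 + 10*x + 15 is:
H = [[6, 2], [2, 16]]
Trace = 6 + 16 = 22
Determinant = 6*16 - (2)^2 = 92
Discriminant = (22)^2 - 4*92 = 116.0
Eigenvalues: lambda_1 = 5.6148, lambda_2 = 16.3852
The function is convex.

1


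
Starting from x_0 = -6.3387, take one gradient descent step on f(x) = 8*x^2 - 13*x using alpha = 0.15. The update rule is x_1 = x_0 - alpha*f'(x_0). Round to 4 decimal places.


We compute the gradient at x_0 and apply the update.
f'(x) = 16*x - 13
f'(-6.3387) = 16*-6.3387 - 13 = -114.4192
x_1 = -6.3387 - 0.15*-114.4192 = 10.8242


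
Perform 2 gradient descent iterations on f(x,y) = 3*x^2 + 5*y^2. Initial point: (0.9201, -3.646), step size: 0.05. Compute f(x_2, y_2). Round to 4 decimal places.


Gradient descent on f(x,y) = 3*x^2 + 5*y^2.
Starting point: (0.9201, -3.646), alpha = 0.05
Step 1: grad_x = 2*3*0.9201 = 5.5206, grad_y = 2*5*-3.646 = -36.46
  x_1 = 0.9201 - 0.05*5.5206 = 0.6441
  y_1 = -3.646 - 0.05*-36.46 = -1.823
Step 2: grad_x = 2*3*0.6441 = 3.8644, grad_y = 2*5*-1.823 = -18.23
  x_2 = 0.6441 - 0.05*3.8644 = 0.4508
  y_2 = -1.823 - 0.05*-18.23 = -0.9115
f(0.4508, -0.9115) = 3*0.4508^2 + 5*(-0.9115)^2 = 4.764


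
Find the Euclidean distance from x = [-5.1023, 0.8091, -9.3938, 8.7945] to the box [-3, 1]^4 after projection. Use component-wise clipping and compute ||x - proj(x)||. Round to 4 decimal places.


Project each component onto [-3, 1].
clip(-5.1023) = -3.0, clip(0.8091) = 0.8091, clip(-9.3938) = -3.0, clip(8.7945) = 1.0
Projection = [-3.0, 0.8091, -3.0, 1.0]
Squared diffs: [4.4197, 0.0, 40.8807, 60.7542]
Distance = sqrt(106.0546) = 10.2983


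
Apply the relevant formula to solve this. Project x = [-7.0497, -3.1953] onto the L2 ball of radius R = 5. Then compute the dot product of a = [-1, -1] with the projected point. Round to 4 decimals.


Step 1: Compute ||x|| (intermediates to 6 decimals).
||x|| = sqrt((-7.0497)^2 + (-3.1953)^2) = 7.74004
Step 2: Project.
Since ||x|| > R, scale = R/||x|| = 5/7.74004 = 0.645991, proj(x) = scale * x
proj(x) = [-4.554043, -2.064135]
Step 3: Dot product.
a^T * proj(x) = -1*(-4.554043) - 1*(-2.064135) = 6.6182


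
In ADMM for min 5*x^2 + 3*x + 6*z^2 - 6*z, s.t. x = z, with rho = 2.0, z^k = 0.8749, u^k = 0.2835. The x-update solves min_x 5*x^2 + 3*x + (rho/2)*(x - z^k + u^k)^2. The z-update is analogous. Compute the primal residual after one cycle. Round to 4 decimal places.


ADMM iteration with rho = 2.0, z^k = 0.8749, u^k = 0.2835
Step 1: x-update.
Minimize 5*x^2 + 3*x + (2.0/2)*(x - 0.8749 + 0.2835)^2
FOC: (2*5 + 2.0)*x = -3 + 2.0*(0.8749 - 0.2835)
x^{k+1} = -0.1514
Step 2: z-update.
Minimize 6*z^2 - 6*z + (2.0/2)*(-0.1514 - z + 0.2835)^2
FOC: (2*6 + 2.0)*z = 6 + 2.0*(-0.1514 + 0.2835)
z^{k+1} = 0.4474
Step 3: u-update.
u^{k+1} = 0.2835 - 0.1514 - 0.4474 = -0.3154
Step 4: Primal residual = |-0.1514 - 0.4474| = 0.5989


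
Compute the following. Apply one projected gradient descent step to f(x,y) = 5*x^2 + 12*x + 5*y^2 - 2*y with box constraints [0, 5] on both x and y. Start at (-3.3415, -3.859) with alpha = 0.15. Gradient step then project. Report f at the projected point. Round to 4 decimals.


Step 1: Compute gradient at (-3.3415, -3.859).
grad_x = 2*5*-3.3415 + 12 = -21.415
grad_y = 2*5*-3.859 - 2 = -40.59
Step 2: Gradient step.
x_raw = -3.3415 - 0.15*-21.415 = -0.1293
y_raw = -3.859 - 0.15*-40.59 = 2.2295
Step 3: Project onto [0, 5].
x_proj = clip(-0.1293) = 0.0
y_proj = clip(2.2295) = 2.2295
Step 4: Evaluate f.
f(0.0, 2.2295) = 20.3944


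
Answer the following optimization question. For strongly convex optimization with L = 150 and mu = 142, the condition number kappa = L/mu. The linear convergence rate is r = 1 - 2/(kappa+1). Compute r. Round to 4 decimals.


Step 1: Compute the condition number.
kappa = L/mu = 150/142 = 1.0563
Step 2: Compute the convergence rate.
r = 1 - 2/(kappa + 1) = 1 - 2*mu/(L + mu) = (L - mu)/(L + mu) = 8/292 = 0.0274
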